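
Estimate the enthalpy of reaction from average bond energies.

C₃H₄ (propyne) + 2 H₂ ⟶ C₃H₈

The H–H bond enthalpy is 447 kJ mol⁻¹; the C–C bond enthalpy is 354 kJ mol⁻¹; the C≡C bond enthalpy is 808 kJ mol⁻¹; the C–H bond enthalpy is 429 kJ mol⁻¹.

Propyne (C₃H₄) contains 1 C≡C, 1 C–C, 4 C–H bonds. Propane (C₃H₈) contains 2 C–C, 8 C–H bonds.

ΔH ≈ −368 kJ

Bonds broken (reactants):
  C≡C: 1 × 808 = 808
  C–C: 1 × 354 = 354
  C–H: 4 × 429 = 1716
  H–H: 2 × 447 = 894
  Σ(broken) = 3772 kJ
Bonds formed (products):
  C–C: 2 × 354 = 708
  C–H: 8 × 429 = 3432
  Σ(formed) = 4140 kJ
ΔH = Σ(broken) − Σ(formed) = 3772 − 4140 = −368 kJ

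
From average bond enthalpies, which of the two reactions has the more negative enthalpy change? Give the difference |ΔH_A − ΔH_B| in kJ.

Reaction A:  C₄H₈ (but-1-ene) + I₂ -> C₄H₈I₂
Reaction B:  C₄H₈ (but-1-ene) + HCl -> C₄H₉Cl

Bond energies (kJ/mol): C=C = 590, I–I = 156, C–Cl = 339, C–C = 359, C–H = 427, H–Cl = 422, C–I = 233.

Reaction A:
  Bonds broken (reactants):
    C–C: 2 × 359 = 718
    C–H: 8 × 427 = 3416
    C=C: 1 × 590 = 590
    I–I: 1 × 156 = 156
    Σ(broken) = 4880 kJ
  Bonds formed (products):
    C–C: 3 × 359 = 1077
    C–H: 8 × 427 = 3416
    C–I: 2 × 233 = 466
    Σ(formed) = 4959 kJ
  ΔH_A = 4880 − 4959 = −79 kJ
Reaction B:
  Bonds broken (reactants):
    C–C: 2 × 359 = 718
    C–H: 8 × 427 = 3416
    C=C: 1 × 590 = 590
    H–Cl: 1 × 422 = 422
    Σ(broken) = 5146 kJ
  Bonds formed (products):
    C–C: 3 × 359 = 1077
    C–Cl: 1 × 339 = 339
    C–H: 9 × 427 = 3843
    Σ(formed) = 5259 kJ
  ΔH_B = 5146 − 5259 = −113 kJ
ΔH_A − ΔH_B = +34 kJ, so reaction B has the more negative ΔH; |ΔH_A − ΔH_B| = 34 kJ.

Reaction B, by 34 kJ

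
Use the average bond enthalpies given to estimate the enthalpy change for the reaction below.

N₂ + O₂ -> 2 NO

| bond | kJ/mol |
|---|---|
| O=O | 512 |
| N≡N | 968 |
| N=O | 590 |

ΔH ≈ +300 kJ

Bonds broken (reactants):
  N≡N: 1 × 968 = 968
  O=O: 1 × 512 = 512
  Σ(broken) = 1480 kJ
Bonds formed (products):
  N=O: 2 × 590 = 1180
  Σ(formed) = 1180 kJ
ΔH = Σ(broken) − Σ(formed) = 1480 − 1180 = +300 kJ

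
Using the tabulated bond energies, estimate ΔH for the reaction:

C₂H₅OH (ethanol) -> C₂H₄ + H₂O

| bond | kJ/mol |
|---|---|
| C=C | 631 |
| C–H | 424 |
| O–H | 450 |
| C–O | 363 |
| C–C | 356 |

Bonds broken (reactants):
  C–C: 1 × 356 = 356
  C–H: 5 × 424 = 2120
  C–O: 1 × 363 = 363
  O–H: 1 × 450 = 450
  Σ(broken) = 3289 kJ
Bonds formed (products):
  C–H: 4 × 424 = 1696
  C=C: 1 × 631 = 631
  O–H: 2 × 450 = 900
  Σ(formed) = 3227 kJ
ΔH = Σ(broken) − Σ(formed) = 3289 − 3227 = +62 kJ

ΔH ≈ +62 kJ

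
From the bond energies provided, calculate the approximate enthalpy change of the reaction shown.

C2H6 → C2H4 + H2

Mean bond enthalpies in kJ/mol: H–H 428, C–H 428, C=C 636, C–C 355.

ΔH ≈ +147 kJ

Bonds broken (reactants):
  C–C: 1 × 355 = 355
  C–H: 6 × 428 = 2568
  Σ(broken) = 2923 kJ
Bonds formed (products):
  C–H: 4 × 428 = 1712
  C=C: 1 × 636 = 636
  H–H: 1 × 428 = 428
  Σ(formed) = 2776 kJ
ΔH = Σ(broken) − Σ(formed) = 2923 − 2776 = +147 kJ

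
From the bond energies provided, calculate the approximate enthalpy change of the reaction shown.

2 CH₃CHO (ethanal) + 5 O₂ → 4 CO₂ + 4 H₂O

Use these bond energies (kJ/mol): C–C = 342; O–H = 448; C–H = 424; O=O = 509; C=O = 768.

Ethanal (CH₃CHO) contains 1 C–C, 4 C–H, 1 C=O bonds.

Bonds broken (reactants):
  C–C: 2 × 342 = 684
  C–H: 8 × 424 = 3392
  C=O: 2 × 768 = 1536
  O=O: 5 × 509 = 2545
  Σ(broken) = 8157 kJ
Bonds formed (products):
  C=O: 8 × 768 = 6144
  O–H: 8 × 448 = 3584
  Σ(formed) = 9728 kJ
ΔH = Σ(broken) − Σ(formed) = 8157 − 9728 = −1571 kJ

ΔH ≈ −1571 kJ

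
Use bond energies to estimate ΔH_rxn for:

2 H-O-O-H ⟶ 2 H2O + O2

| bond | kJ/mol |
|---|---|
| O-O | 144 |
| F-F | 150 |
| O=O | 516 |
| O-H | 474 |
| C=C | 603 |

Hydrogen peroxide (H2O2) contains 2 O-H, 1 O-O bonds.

ΔH ≈ −228 kJ

Bonds broken (reactants):
  O-H: 4 × 474 = 1896
  O-O: 2 × 144 = 288
  Σ(broken) = 2184 kJ
Bonds formed (products):
  O-H: 4 × 474 = 1896
  O=O: 1 × 516 = 516
  Σ(formed) = 2412 kJ
ΔH = Σ(broken) − Σ(formed) = 2184 − 2412 = −228 kJ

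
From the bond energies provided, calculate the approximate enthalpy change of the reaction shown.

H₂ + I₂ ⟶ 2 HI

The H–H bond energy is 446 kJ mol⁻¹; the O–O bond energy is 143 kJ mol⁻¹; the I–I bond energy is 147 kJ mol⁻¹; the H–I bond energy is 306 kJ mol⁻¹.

ΔH ≈ −19 kJ

Bonds broken (reactants):
  H–H: 1 × 446 = 446
  I–I: 1 × 147 = 147
  Σ(broken) = 593 kJ
Bonds formed (products):
  H–I: 2 × 306 = 612
  Σ(formed) = 612 kJ
ΔH = Σ(broken) − Σ(formed) = 593 − 612 = −19 kJ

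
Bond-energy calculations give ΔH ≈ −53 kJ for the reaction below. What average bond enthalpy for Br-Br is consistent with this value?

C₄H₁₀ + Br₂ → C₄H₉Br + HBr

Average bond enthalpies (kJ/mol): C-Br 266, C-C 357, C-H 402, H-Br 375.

D(Br-Br) ≈ 186 kJ/mol

Let D be the Br-Br bond energy.
Σ(broken) = 1×D + 3×357 + 10×402 = 5091 + D
Σ(formed) = 1×266 + 3×357 + 9×402 + 1×375 = 5330
ΔH = Σ(broken) − Σ(formed) = (5091 + D) − (5330) = −239 + D
Setting this equal to −53 kJ gives D = 186 kJ/mol.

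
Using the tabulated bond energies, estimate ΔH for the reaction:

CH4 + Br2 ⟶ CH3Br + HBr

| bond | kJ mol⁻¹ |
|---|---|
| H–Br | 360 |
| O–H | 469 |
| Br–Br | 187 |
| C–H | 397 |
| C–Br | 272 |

Bonds broken (reactants):
  Br–Br: 1 × 187 = 187
  C–H: 4 × 397 = 1588
  Σ(broken) = 1775 kJ
Bonds formed (products):
  C–Br: 1 × 272 = 272
  C–H: 3 × 397 = 1191
  H–Br: 1 × 360 = 360
  Σ(formed) = 1823 kJ
ΔH = Σ(broken) − Σ(formed) = 1775 − 1823 = −48 kJ

ΔH ≈ −48 kJ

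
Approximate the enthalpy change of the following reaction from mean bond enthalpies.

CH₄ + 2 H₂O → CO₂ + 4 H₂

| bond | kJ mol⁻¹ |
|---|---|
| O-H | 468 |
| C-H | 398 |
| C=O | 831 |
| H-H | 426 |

ΔH ≈ +98 kJ

Bonds broken (reactants):
  C-H: 4 × 398 = 1592
  O-H: 4 × 468 = 1872
  Σ(broken) = 3464 kJ
Bonds formed (products):
  C=O: 2 × 831 = 1662
  H-H: 4 × 426 = 1704
  Σ(formed) = 3366 kJ
ΔH = Σ(broken) − Σ(formed) = 3464 − 3366 = +98 kJ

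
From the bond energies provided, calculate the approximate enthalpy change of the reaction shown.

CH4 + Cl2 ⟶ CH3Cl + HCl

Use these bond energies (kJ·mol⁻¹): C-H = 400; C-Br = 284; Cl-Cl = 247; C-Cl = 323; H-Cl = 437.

ΔH ≈ −113 kJ

Bonds broken (reactants):
  C-H: 4 × 400 = 1600
  Cl-Cl: 1 × 247 = 247
  Σ(broken) = 1847 kJ
Bonds formed (products):
  C-Cl: 1 × 323 = 323
  C-H: 3 × 400 = 1200
  H-Cl: 1 × 437 = 437
  Σ(formed) = 1960 kJ
ΔH = Σ(broken) − Σ(formed) = 1847 − 1960 = −113 kJ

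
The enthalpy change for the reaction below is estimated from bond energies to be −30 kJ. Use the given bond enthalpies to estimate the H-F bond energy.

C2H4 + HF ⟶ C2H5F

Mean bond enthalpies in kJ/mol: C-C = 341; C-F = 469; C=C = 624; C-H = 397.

Let D be the H-F bond energy.
Σ(broken) = 4×397 + 1×624 + 1×D = 2212 + D
Σ(formed) = 1×341 + 1×469 + 5×397 = 2795
ΔH = Σ(broken) − Σ(formed) = (2212 + D) − (2795) = −583 + D
Setting this equal to −30 kJ gives D = 553 kJ/mol.

D(H-F) ≈ 553 kJ/mol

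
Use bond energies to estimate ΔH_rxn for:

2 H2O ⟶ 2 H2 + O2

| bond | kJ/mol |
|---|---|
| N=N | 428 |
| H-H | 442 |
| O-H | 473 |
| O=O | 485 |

ΔH ≈ +523 kJ

Bonds broken (reactants):
  O-H: 4 × 473 = 1892
  Σ(broken) = 1892 kJ
Bonds formed (products):
  H-H: 2 × 442 = 884
  O=O: 1 × 485 = 485
  Σ(formed) = 1369 kJ
ΔH = Σ(broken) − Σ(formed) = 1892 − 1369 = +523 kJ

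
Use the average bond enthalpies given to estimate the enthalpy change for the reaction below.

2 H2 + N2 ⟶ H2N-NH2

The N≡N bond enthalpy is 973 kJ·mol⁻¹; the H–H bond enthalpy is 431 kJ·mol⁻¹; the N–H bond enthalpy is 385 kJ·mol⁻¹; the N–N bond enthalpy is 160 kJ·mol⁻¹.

ΔH ≈ +135 kJ

Bonds broken (reactants):
  H–H: 2 × 431 = 862
  N≡N: 1 × 973 = 973
  Σ(broken) = 1835 kJ
Bonds formed (products):
  N–H: 4 × 385 = 1540
  N–N: 1 × 160 = 160
  Σ(formed) = 1700 kJ
ΔH = Σ(broken) − Σ(formed) = 1835 − 1700 = +135 kJ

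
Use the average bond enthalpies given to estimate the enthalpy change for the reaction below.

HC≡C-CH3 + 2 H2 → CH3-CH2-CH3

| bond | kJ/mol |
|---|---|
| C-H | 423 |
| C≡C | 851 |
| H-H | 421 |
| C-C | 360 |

ΔH ≈ −359 kJ

Bonds broken (reactants):
  C≡C: 1 × 851 = 851
  C-C: 1 × 360 = 360
  C-H: 4 × 423 = 1692
  H-H: 2 × 421 = 842
  Σ(broken) = 3745 kJ
Bonds formed (products):
  C-C: 2 × 360 = 720
  C-H: 8 × 423 = 3384
  Σ(formed) = 4104 kJ
ΔH = Σ(broken) − Σ(formed) = 3745 − 4104 = −359 kJ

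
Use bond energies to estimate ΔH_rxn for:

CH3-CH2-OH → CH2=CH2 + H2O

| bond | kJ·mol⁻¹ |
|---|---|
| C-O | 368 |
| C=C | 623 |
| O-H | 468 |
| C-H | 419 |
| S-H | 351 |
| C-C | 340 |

ΔH ≈ +36 kJ

Bonds broken (reactants):
  C-C: 1 × 340 = 340
  C-H: 5 × 419 = 2095
  C-O: 1 × 368 = 368
  O-H: 1 × 468 = 468
  Σ(broken) = 3271 kJ
Bonds formed (products):
  C-H: 4 × 419 = 1676
  C=C: 1 × 623 = 623
  O-H: 2 × 468 = 936
  Σ(formed) = 3235 kJ
ΔH = Σ(broken) − Σ(formed) = 3271 − 3235 = +36 kJ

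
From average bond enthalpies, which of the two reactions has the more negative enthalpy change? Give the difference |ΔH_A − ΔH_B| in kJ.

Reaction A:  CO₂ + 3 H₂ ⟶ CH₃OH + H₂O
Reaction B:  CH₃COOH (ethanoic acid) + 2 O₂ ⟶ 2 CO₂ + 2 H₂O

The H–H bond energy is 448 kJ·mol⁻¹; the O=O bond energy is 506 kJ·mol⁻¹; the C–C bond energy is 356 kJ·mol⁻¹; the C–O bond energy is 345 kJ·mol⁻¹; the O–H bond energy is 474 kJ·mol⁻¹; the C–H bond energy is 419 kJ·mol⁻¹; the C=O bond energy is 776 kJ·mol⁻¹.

Reaction A:
  Bonds broken (reactants):
    C=O: 2 × 776 = 1552
    H–H: 3 × 448 = 1344
    Σ(broken) = 2896 kJ
  Bonds formed (products):
    C–H: 3 × 419 = 1257
    C–O: 1 × 345 = 345
    O–H: 3 × 474 = 1422
    Σ(formed) = 3024 kJ
  ΔH_A = 2896 − 3024 = −128 kJ
Reaction B:
  Bonds broken (reactants):
    C–C: 1 × 356 = 356
    C–H: 3 × 419 = 1257
    C–O: 1 × 345 = 345
    C=O: 1 × 776 = 776
    O–H: 1 × 474 = 474
    O=O: 2 × 506 = 1012
    Σ(broken) = 4220 kJ
  Bonds formed (products):
    C=O: 4 × 776 = 3104
    O–H: 4 × 474 = 1896
    Σ(formed) = 5000 kJ
  ΔH_B = 4220 − 5000 = −780 kJ
ΔH_A − ΔH_B = +652 kJ, so reaction B has the more negative ΔH; |ΔH_A − ΔH_B| = 652 kJ.

Reaction B, by 652 kJ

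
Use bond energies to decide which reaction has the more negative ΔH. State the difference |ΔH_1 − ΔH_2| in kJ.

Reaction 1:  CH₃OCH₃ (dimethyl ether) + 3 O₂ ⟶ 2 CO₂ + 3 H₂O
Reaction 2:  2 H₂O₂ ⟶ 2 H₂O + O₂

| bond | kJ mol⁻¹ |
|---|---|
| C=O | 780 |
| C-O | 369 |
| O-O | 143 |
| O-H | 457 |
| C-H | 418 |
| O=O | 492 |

Reaction 1:
  Bonds broken (reactants):
    C-H: 6 × 418 = 2508
    C-O: 2 × 369 = 738
    O=O: 3 × 492 = 1476
    Σ(broken) = 4722 kJ
  Bonds formed (products):
    C=O: 4 × 780 = 3120
    O-H: 6 × 457 = 2742
    Σ(formed) = 5862 kJ
  ΔH_1 = 4722 − 5862 = −1140 kJ
Reaction 2:
  Bonds broken (reactants):
    O-H: 4 × 457 = 1828
    O-O: 2 × 143 = 286
    Σ(broken) = 2114 kJ
  Bonds formed (products):
    O-H: 4 × 457 = 1828
    O=O: 1 × 492 = 492
    Σ(formed) = 2320 kJ
  ΔH_2 = 2114 − 2320 = −206 kJ
ΔH_1 − ΔH_2 = −934 kJ, so reaction 1 has the more negative ΔH; |ΔH_1 − ΔH_2| = 934 kJ.

Reaction 1, by 934 kJ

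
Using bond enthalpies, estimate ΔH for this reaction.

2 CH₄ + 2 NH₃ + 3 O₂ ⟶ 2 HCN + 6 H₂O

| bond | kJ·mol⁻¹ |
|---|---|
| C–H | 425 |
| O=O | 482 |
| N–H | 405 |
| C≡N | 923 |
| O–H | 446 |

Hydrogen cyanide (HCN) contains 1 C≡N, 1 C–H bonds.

ΔH ≈ −772 kJ

Bonds broken (reactants):
  C–H: 8 × 425 = 3400
  N–H: 6 × 405 = 2430
  O=O: 3 × 482 = 1446
  Σ(broken) = 7276 kJ
Bonds formed (products):
  C≡N: 2 × 923 = 1846
  C–H: 2 × 425 = 850
  O–H: 12 × 446 = 5352
  Σ(formed) = 8048 kJ
ΔH = Σ(broken) − Σ(formed) = 7276 − 8048 = −772 kJ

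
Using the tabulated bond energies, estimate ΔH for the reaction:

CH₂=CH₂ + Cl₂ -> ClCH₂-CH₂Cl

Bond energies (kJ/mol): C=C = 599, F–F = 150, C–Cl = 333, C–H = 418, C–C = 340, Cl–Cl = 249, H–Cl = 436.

Bonds broken (reactants):
  C–H: 4 × 418 = 1672
  C=C: 1 × 599 = 599
  Cl–Cl: 1 × 249 = 249
  Σ(broken) = 2520 kJ
Bonds formed (products):
  C–C: 1 × 340 = 340
  C–Cl: 2 × 333 = 666
  C–H: 4 × 418 = 1672
  Σ(formed) = 2678 kJ
ΔH = Σ(broken) − Σ(formed) = 2520 − 2678 = −158 kJ

ΔH ≈ −158 kJ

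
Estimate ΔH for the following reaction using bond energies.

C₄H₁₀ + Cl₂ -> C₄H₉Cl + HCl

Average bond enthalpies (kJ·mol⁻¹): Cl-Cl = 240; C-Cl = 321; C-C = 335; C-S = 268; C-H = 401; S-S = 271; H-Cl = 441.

ΔH ≈ −121 kJ

Bonds broken (reactants):
  C-C: 3 × 335 = 1005
  C-H: 10 × 401 = 4010
  Cl-Cl: 1 × 240 = 240
  Σ(broken) = 5255 kJ
Bonds formed (products):
  C-C: 3 × 335 = 1005
  C-Cl: 1 × 321 = 321
  C-H: 9 × 401 = 3609
  H-Cl: 1 × 441 = 441
  Σ(formed) = 5376 kJ
ΔH = Σ(broken) − Σ(formed) = 5255 − 5376 = −121 kJ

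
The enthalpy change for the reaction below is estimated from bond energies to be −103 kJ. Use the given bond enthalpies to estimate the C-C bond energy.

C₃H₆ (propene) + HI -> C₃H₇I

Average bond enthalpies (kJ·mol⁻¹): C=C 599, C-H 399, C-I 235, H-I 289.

D(C-C) ≈ 357 kJ/mol

Let D be the C-C bond energy.
Σ(broken) = 1×D + 6×399 + 1×599 + 1×289 = 3282 + D
Σ(formed) = 2×D + 7×399 + 1×235 = 3028 + 2D
ΔH = Σ(broken) − Σ(formed) = (3282 + D) − (3028 + 2D) = +254 − D
Setting this equal to −103 kJ gives D = 357 kJ/mol.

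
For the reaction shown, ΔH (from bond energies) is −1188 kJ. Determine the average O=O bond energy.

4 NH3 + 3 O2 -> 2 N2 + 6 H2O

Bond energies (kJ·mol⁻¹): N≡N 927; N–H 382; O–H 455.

Let D be the O=O bond energy.
Σ(broken) = 12×382 + 3×D = 4584 + 3D
Σ(formed) = 2×927 + 12×455 = 7314
ΔH = Σ(broken) − Σ(formed) = (4584 + 3D) − (7314) = −2730 + 3D
Setting this equal to −1188 kJ gives 3D = 1542, so D = 514 kJ/mol.

D(O=O) ≈ 514 kJ/mol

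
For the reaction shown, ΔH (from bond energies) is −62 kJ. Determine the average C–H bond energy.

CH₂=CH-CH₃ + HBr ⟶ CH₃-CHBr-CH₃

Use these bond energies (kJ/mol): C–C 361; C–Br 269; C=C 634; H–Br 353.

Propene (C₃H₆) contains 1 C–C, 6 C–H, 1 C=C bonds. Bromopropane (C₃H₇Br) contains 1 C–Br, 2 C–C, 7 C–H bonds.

Let D be the C–H bond energy.
Σ(broken) = 1×361 + 6×D + 1×634 + 1×353 = 1348 + 6D
Σ(formed) = 1×269 + 2×361 + 7×D = 991 + 7D
ΔH = Σ(broken) − Σ(formed) = (1348 + 6D) − (991 + 7D) = +357 − D
Setting this equal to −62 kJ gives D = 419 kJ/mol.

D(C–H) ≈ 419 kJ/mol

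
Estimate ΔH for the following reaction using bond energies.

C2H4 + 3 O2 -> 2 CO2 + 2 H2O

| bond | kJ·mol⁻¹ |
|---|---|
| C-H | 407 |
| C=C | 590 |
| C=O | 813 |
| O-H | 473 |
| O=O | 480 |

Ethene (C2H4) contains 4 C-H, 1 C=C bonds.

Bonds broken (reactants):
  C-H: 4 × 407 = 1628
  C=C: 1 × 590 = 590
  O=O: 3 × 480 = 1440
  Σ(broken) = 3658 kJ
Bonds formed (products):
  C=O: 4 × 813 = 3252
  O-H: 4 × 473 = 1892
  Σ(formed) = 5144 kJ
ΔH = Σ(broken) − Σ(formed) = 3658 − 5144 = −1486 kJ

ΔH ≈ −1486 kJ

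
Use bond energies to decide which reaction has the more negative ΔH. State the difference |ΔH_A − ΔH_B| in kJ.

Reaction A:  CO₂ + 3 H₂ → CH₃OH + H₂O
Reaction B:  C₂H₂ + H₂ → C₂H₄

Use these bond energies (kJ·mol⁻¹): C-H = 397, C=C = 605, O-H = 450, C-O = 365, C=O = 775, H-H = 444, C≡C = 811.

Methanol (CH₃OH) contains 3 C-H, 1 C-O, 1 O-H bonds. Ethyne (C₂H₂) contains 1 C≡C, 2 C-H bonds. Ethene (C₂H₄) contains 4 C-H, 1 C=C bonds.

Reaction B, by 120 kJ

Reaction A:
  Bonds broken (reactants):
    C=O: 2 × 775 = 1550
    H-H: 3 × 444 = 1332
    Σ(broken) = 2882 kJ
  Bonds formed (products):
    C-H: 3 × 397 = 1191
    C-O: 1 × 365 = 365
    O-H: 3 × 450 = 1350
    Σ(formed) = 2906 kJ
  ΔH_A = 2882 − 2906 = −24 kJ
Reaction B:
  Bonds broken (reactants):
    C≡C: 1 × 811 = 811
    C-H: 2 × 397 = 794
    H-H: 1 × 444 = 444
    Σ(broken) = 2049 kJ
  Bonds formed (products):
    C-H: 4 × 397 = 1588
    C=C: 1 × 605 = 605
    Σ(formed) = 2193 kJ
  ΔH_B = 2049 − 2193 = −144 kJ
ΔH_A − ΔH_B = +120 kJ, so reaction B has the more negative ΔH; |ΔH_A − ΔH_B| = 120 kJ.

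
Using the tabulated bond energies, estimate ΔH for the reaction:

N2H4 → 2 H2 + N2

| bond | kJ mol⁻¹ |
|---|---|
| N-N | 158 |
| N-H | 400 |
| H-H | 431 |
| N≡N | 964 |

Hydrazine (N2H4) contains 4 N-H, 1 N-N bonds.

Bonds broken (reactants):
  N-H: 4 × 400 = 1600
  N-N: 1 × 158 = 158
  Σ(broken) = 1758 kJ
Bonds formed (products):
  H-H: 2 × 431 = 862
  N≡N: 1 × 964 = 964
  Σ(formed) = 1826 kJ
ΔH = Σ(broken) − Σ(formed) = 1758 − 1826 = −68 kJ

ΔH ≈ −68 kJ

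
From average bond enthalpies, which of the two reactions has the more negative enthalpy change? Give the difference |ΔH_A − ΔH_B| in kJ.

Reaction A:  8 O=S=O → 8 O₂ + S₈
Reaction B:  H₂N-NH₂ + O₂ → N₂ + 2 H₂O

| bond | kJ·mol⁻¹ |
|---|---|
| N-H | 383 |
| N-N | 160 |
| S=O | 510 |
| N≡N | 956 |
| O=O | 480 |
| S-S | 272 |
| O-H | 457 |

Reaction B, by 2756 kJ

Reaction A:
  Bonds broken (reactants):
    S=O: 16 × 510 = 8160
    Σ(broken) = 8160 kJ
  Bonds formed (products):
    O=O: 8 × 480 = 3840
    S-S: 8 × 272 = 2176
    Σ(formed) = 6016 kJ
  ΔH_A = 8160 − 6016 = +2144 kJ
Reaction B:
  Bonds broken (reactants):
    N-H: 4 × 383 = 1532
    N-N: 1 × 160 = 160
    O=O: 1 × 480 = 480
    Σ(broken) = 2172 kJ
  Bonds formed (products):
    N≡N: 1 × 956 = 956
    O-H: 4 × 457 = 1828
    Σ(formed) = 2784 kJ
  ΔH_B = 2172 − 2784 = −612 kJ
ΔH_A − ΔH_B = +2756 kJ, so reaction B has the more negative ΔH; |ΔH_A − ΔH_B| = 2756 kJ.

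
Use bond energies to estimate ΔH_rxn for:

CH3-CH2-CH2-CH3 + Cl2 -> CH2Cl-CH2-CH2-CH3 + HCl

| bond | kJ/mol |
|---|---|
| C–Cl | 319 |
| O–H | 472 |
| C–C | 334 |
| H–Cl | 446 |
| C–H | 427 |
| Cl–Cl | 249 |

Bonds broken (reactants):
  C–C: 3 × 334 = 1002
  C–H: 10 × 427 = 4270
  Cl–Cl: 1 × 249 = 249
  Σ(broken) = 5521 kJ
Bonds formed (products):
  C–C: 3 × 334 = 1002
  C–Cl: 1 × 319 = 319
  C–H: 9 × 427 = 3843
  H–Cl: 1 × 446 = 446
  Σ(formed) = 5610 kJ
ΔH = Σ(broken) − Σ(formed) = 5521 − 5610 = −89 kJ

ΔH ≈ −89 kJ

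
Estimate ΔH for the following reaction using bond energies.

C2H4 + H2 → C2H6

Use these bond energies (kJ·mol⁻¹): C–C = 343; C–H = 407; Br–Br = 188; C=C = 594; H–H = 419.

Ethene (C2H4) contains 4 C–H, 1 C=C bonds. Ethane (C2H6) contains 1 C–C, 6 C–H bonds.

Bonds broken (reactants):
  C–H: 4 × 407 = 1628
  C=C: 1 × 594 = 594
  H–H: 1 × 419 = 419
  Σ(broken) = 2641 kJ
Bonds formed (products):
  C–C: 1 × 343 = 343
  C–H: 6 × 407 = 2442
  Σ(formed) = 2785 kJ
ΔH = Σ(broken) − Σ(formed) = 2641 − 2785 = −144 kJ

ΔH ≈ −144 kJ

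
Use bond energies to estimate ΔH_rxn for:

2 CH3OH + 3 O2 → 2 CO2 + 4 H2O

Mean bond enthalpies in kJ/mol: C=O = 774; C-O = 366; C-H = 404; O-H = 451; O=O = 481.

ΔH ≈ −1203 kJ

Bonds broken (reactants):
  C-H: 6 × 404 = 2424
  C-O: 2 × 366 = 732
  O-H: 2 × 451 = 902
  O=O: 3 × 481 = 1443
  Σ(broken) = 5501 kJ
Bonds formed (products):
  C=O: 4 × 774 = 3096
  O-H: 8 × 451 = 3608
  Σ(formed) = 6704 kJ
ΔH = Σ(broken) − Σ(formed) = 5501 − 6704 = −1203 kJ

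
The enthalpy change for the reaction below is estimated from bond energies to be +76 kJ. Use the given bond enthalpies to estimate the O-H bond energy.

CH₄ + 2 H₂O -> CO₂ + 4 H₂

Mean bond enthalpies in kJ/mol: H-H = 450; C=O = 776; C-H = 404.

D(O-H) ≈ 453 kJ/mol

Let D be the O-H bond energy.
Σ(broken) = 4×404 + 4×D = 1616 + 4D
Σ(formed) = 2×776 + 4×450 = 3352
ΔH = Σ(broken) − Σ(formed) = (1616 + 4D) − (3352) = −1736 + 4D
Setting this equal to +76 kJ gives 4D = 1812, so D = 453 kJ/mol.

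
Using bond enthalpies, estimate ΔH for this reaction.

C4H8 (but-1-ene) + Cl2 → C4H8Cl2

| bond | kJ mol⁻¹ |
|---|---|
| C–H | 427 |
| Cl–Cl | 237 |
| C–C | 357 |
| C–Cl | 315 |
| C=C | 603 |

Bonds broken (reactants):
  C–C: 2 × 357 = 714
  C–H: 8 × 427 = 3416
  C=C: 1 × 603 = 603
  Cl–Cl: 1 × 237 = 237
  Σ(broken) = 4970 kJ
Bonds formed (products):
  C–C: 3 × 357 = 1071
  C–Cl: 2 × 315 = 630
  C–H: 8 × 427 = 3416
  Σ(formed) = 5117 kJ
ΔH = Σ(broken) − Σ(formed) = 4970 − 5117 = −147 kJ

ΔH ≈ −147 kJ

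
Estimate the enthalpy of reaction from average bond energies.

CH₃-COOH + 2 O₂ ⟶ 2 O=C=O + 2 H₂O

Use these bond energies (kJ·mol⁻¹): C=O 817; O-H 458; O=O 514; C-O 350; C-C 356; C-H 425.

ΔH ≈ −816 kJ

Bonds broken (reactants):
  C-C: 1 × 356 = 356
  C-H: 3 × 425 = 1275
  C-O: 1 × 350 = 350
  C=O: 1 × 817 = 817
  O-H: 1 × 458 = 458
  O=O: 2 × 514 = 1028
  Σ(broken) = 4284 kJ
Bonds formed (products):
  C=O: 4 × 817 = 3268
  O-H: 4 × 458 = 1832
  Σ(formed) = 5100 kJ
ΔH = Σ(broken) − Σ(formed) = 4284 − 5100 = −816 kJ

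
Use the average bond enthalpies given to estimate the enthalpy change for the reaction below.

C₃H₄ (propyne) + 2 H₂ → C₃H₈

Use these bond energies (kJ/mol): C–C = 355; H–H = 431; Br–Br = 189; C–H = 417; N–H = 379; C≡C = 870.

Bonds broken (reactants):
  C≡C: 1 × 870 = 870
  C–C: 1 × 355 = 355
  C–H: 4 × 417 = 1668
  H–H: 2 × 431 = 862
  Σ(broken) = 3755 kJ
Bonds formed (products):
  C–C: 2 × 355 = 710
  C–H: 8 × 417 = 3336
  Σ(formed) = 4046 kJ
ΔH = Σ(broken) − Σ(formed) = 3755 − 4046 = −291 kJ

ΔH ≈ −291 kJ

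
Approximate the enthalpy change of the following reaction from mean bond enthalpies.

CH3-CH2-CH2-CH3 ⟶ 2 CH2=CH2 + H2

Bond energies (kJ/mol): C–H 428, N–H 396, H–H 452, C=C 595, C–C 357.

Bonds broken (reactants):
  C–C: 3 × 357 = 1071
  C–H: 10 × 428 = 4280
  Σ(broken) = 5351 kJ
Bonds formed (products):
  C–H: 8 × 428 = 3424
  C=C: 2 × 595 = 1190
  H–H: 1 × 452 = 452
  Σ(formed) = 5066 kJ
ΔH = Σ(broken) − Σ(formed) = 5351 − 5066 = +285 kJ

ΔH ≈ +285 kJ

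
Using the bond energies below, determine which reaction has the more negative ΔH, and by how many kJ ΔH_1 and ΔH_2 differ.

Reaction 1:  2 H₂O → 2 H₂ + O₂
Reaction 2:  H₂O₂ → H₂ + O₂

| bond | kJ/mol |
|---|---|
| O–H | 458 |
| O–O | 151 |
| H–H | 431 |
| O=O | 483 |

Reaction 1:
  Bonds broken (reactants):
    O–H: 4 × 458 = 1832
    Σ(broken) = 1832 kJ
  Bonds formed (products):
    H–H: 2 × 431 = 862
    O=O: 1 × 483 = 483
    Σ(formed) = 1345 kJ
  ΔH_1 = 1832 − 1345 = +487 kJ
Reaction 2:
  Bonds broken (reactants):
    O–H: 2 × 458 = 916
    O–O: 1 × 151 = 151
    Σ(broken) = 1067 kJ
  Bonds formed (products):
    H–H: 1 × 431 = 431
    O=O: 1 × 483 = 483
    Σ(formed) = 914 kJ
  ΔH_2 = 1067 − 914 = +153 kJ
ΔH_1 − ΔH_2 = +334 kJ, so reaction 2 has the more negative ΔH; |ΔH_1 − ΔH_2| = 334 kJ.

Reaction 2, by 334 kJ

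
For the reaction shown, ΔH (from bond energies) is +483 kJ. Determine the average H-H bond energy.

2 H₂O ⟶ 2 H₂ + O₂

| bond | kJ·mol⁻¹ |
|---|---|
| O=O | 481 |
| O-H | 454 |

Let D be the H-H bond energy.
Σ(broken) = 4×454 = 1816
Σ(formed) = 2×D + 1×481 = 481 + 2D
ΔH = Σ(broken) − Σ(formed) = (1816) − (481 + 2D) = +1335 − 2D
Setting this equal to +483 kJ gives 2D = 852, so D = 426 kJ/mol.

D(H-H) ≈ 426 kJ/mol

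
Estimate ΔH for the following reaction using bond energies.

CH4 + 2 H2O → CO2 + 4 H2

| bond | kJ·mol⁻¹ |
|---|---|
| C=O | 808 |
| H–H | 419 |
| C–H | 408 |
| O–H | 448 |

ΔH ≈ +132 kJ

Bonds broken (reactants):
  C–H: 4 × 408 = 1632
  O–H: 4 × 448 = 1792
  Σ(broken) = 3424 kJ
Bonds formed (products):
  C=O: 2 × 808 = 1616
  H–H: 4 × 419 = 1676
  Σ(formed) = 3292 kJ
ΔH = Σ(broken) − Σ(formed) = 3424 − 3292 = +132 kJ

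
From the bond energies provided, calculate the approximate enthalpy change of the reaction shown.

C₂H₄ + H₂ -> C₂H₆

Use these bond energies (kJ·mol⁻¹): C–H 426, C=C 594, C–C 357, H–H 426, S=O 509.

ΔH ≈ −189 kJ

Bonds broken (reactants):
  C–H: 4 × 426 = 1704
  C=C: 1 × 594 = 594
  H–H: 1 × 426 = 426
  Σ(broken) = 2724 kJ
Bonds formed (products):
  C–C: 1 × 357 = 357
  C–H: 6 × 426 = 2556
  Σ(formed) = 2913 kJ
ΔH = Σ(broken) − Σ(formed) = 2724 − 2913 = −189 kJ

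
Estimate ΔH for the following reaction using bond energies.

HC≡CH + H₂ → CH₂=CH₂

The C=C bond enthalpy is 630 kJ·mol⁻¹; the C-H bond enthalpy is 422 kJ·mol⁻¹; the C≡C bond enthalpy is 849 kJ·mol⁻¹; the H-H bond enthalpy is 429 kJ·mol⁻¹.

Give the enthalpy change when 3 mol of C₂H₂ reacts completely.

Bonds broken (reactants):
  C≡C: 1 × 849 = 849
  C-H: 2 × 422 = 844
  H-H: 1 × 429 = 429
  Σ(broken) = 2122 kJ
Bonds formed (products):
  C-H: 4 × 422 = 1688
  C=C: 1 × 630 = 630
  Σ(formed) = 2318 kJ
ΔH = Σ(broken) − Σ(formed) = 2122 − 2318 = −196 kJ
For 3× the reaction as written: 3 × (−196) = −588 kJ

ΔH = −588 kJ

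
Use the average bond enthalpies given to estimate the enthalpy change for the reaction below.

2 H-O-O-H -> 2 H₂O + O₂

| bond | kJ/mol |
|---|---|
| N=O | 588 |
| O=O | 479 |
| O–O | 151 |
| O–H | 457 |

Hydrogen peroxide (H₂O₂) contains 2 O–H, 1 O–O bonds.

ΔH ≈ −177 kJ

Bonds broken (reactants):
  O–H: 4 × 457 = 1828
  O–O: 2 × 151 = 302
  Σ(broken) = 2130 kJ
Bonds formed (products):
  O–H: 4 × 457 = 1828
  O=O: 1 × 479 = 479
  Σ(formed) = 2307 kJ
ΔH = Σ(broken) − Σ(formed) = 2130 − 2307 = −177 kJ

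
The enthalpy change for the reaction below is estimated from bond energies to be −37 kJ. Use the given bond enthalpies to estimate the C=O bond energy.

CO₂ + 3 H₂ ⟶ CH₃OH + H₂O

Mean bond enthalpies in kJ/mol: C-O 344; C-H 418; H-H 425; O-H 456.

D(C=O) ≈ 827 kJ/mol

Let D be the C=O bond energy.
Σ(broken) = 2×D + 3×425 = 1275 + 2D
Σ(formed) = 3×418 + 1×344 + 3×456 = 2966
ΔH = Σ(broken) − Σ(formed) = (1275 + 2D) − (2966) = −1691 + 2D
Setting this equal to −37 kJ gives 2D = 1654, so D = 827 kJ/mol.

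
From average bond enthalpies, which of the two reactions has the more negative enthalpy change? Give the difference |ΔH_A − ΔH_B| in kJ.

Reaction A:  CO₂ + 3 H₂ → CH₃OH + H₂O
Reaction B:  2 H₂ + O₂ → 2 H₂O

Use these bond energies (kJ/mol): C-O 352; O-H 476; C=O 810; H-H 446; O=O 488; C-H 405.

Reaction A:
  Bonds broken (reactants):
    C=O: 2 × 810 = 1620
    H-H: 3 × 446 = 1338
    Σ(broken) = 2958 kJ
  Bonds formed (products):
    C-H: 3 × 405 = 1215
    C-O: 1 × 352 = 352
    O-H: 3 × 476 = 1428
    Σ(formed) = 2995 kJ
  ΔH_A = 2958 − 2995 = −37 kJ
Reaction B:
  Bonds broken (reactants):
    H-H: 2 × 446 = 892
    O=O: 1 × 488 = 488
    Σ(broken) = 1380 kJ
  Bonds formed (products):
    O-H: 4 × 476 = 1904
    Σ(formed) = 1904 kJ
  ΔH_B = 1380 − 1904 = −524 kJ
ΔH_A − ΔH_B = +487 kJ, so reaction B has the more negative ΔH; |ΔH_A − ΔH_B| = 487 kJ.

Reaction B, by 487 kJ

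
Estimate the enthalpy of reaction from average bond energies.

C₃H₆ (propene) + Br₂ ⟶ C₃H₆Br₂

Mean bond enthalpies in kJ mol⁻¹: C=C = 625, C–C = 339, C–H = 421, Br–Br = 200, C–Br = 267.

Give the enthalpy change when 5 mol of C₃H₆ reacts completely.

ΔH = −240 kJ

Bonds broken (reactants):
  Br–Br: 1 × 200 = 200
  C–C: 1 × 339 = 339
  C–H: 6 × 421 = 2526
  C=C: 1 × 625 = 625
  Σ(broken) = 3690 kJ
Bonds formed (products):
  C–Br: 2 × 267 = 534
  C–C: 2 × 339 = 678
  C–H: 6 × 421 = 2526
  Σ(formed) = 3738 kJ
ΔH = Σ(broken) − Σ(formed) = 3690 − 3738 = −48 kJ
For 5× the reaction as written: 5 × (−48) = −240 kJ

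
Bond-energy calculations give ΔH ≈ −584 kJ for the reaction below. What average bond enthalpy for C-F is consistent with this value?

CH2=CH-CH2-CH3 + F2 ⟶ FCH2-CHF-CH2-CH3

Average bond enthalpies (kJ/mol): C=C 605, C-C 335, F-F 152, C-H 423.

Let D be the C-F bond energy.
Σ(broken) = 2×335 + 8×423 + 1×605 + 1×152 = 4811
Σ(formed) = 3×335 + 2×D + 8×423 = 4389 + 2D
ΔH = Σ(broken) − Σ(formed) = (4811) − (4389 + 2D) = +422 − 2D
Setting this equal to −584 kJ gives 2D = 1006, so D = 503 kJ/mol.

D(C-F) ≈ 503 kJ/mol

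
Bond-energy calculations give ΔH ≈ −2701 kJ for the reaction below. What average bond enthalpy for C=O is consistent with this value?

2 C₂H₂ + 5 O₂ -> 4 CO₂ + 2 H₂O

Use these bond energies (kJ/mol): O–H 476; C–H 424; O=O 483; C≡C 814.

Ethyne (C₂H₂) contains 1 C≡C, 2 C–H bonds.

D(C=O) ≈ 817 kJ/mol

Let D be the C=O bond energy.
Σ(broken) = 2×814 + 4×424 + 5×483 = 5739
Σ(formed) = 8×D + 4×476 = 1904 + 8D
ΔH = Σ(broken) − Σ(formed) = (5739) − (1904 + 8D) = +3835 − 8D
Setting this equal to −2701 kJ gives 8D = 6536, so D = 817 kJ/mol.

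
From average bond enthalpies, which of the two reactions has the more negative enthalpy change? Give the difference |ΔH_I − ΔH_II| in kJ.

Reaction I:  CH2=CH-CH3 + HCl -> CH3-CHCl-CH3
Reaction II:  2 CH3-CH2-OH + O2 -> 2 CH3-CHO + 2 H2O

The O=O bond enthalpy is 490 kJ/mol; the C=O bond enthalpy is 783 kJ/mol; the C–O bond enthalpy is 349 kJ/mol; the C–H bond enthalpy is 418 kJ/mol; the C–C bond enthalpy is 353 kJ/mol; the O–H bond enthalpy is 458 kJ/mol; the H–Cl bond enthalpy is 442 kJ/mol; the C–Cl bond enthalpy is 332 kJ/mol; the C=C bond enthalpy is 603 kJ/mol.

Reaction I:
  Bonds broken (reactants):
    C–C: 1 × 353 = 353
    C–H: 6 × 418 = 2508
    C=C: 1 × 603 = 603
    H–Cl: 1 × 442 = 442
    Σ(broken) = 3906 kJ
  Bonds formed (products):
    C–C: 2 × 353 = 706
    C–Cl: 1 × 332 = 332
    C–H: 7 × 418 = 2926
    Σ(formed) = 3964 kJ
  ΔH_I = 3906 − 3964 = −58 kJ
Reaction II:
  Bonds broken (reactants):
    C–C: 2 × 353 = 706
    C–H: 10 × 418 = 4180
    C–O: 2 × 349 = 698
    O–H: 2 × 458 = 916
    O=O: 1 × 490 = 490
    Σ(broken) = 6990 kJ
  Bonds formed (products):
    C–C: 2 × 353 = 706
    C–H: 8 × 418 = 3344
    C=O: 2 × 783 = 1566
    O–H: 4 × 458 = 1832
    Σ(formed) = 7448 kJ
  ΔH_II = 6990 − 7448 = −458 kJ
ΔH_I − ΔH_II = +400 kJ, so reaction II has the more negative ΔH; |ΔH_I − ΔH_II| = 400 kJ.

Reaction II, by 400 kJ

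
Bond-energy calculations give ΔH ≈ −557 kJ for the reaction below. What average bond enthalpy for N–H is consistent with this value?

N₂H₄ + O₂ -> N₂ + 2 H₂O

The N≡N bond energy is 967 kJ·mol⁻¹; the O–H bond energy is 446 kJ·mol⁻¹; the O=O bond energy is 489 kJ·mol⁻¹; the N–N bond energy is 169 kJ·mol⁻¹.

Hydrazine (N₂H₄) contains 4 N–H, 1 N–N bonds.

D(N–H) ≈ 384 kJ/mol

Let D be the N–H bond energy.
Σ(broken) = 4×D + 1×169 + 1×489 = 658 + 4D
Σ(formed) = 1×967 + 4×446 = 2751
ΔH = Σ(broken) − Σ(formed) = (658 + 4D) − (2751) = −2093 + 4D
Setting this equal to −557 kJ gives 4D = 1536, so D = 384 kJ/mol.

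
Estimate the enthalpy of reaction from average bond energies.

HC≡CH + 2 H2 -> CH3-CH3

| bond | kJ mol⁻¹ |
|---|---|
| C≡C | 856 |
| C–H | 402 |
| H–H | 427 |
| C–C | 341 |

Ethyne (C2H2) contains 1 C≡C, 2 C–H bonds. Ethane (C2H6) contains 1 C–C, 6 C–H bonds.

Bonds broken (reactants):
  C≡C: 1 × 856 = 856
  C–H: 2 × 402 = 804
  H–H: 2 × 427 = 854
  Σ(broken) = 2514 kJ
Bonds formed (products):
  C–C: 1 × 341 = 341
  C–H: 6 × 402 = 2412
  Σ(formed) = 2753 kJ
ΔH = Σ(broken) − Σ(formed) = 2514 − 2753 = −239 kJ

ΔH ≈ −239 kJ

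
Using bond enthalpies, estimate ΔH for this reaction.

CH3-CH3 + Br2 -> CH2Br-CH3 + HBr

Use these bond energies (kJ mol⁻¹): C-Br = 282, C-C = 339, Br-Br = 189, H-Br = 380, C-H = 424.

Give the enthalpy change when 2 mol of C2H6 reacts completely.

Bonds broken (reactants):
  Br-Br: 1 × 189 = 189
  C-C: 1 × 339 = 339
  C-H: 6 × 424 = 2544
  Σ(broken) = 3072 kJ
Bonds formed (products):
  C-Br: 1 × 282 = 282
  C-C: 1 × 339 = 339
  C-H: 5 × 424 = 2120
  H-Br: 1 × 380 = 380
  Σ(formed) = 3121 kJ
ΔH = Σ(broken) − Σ(formed) = 3072 − 3121 = −49 kJ
For 2× the reaction as written: 2 × (−49) = −98 kJ

ΔH = −98 kJ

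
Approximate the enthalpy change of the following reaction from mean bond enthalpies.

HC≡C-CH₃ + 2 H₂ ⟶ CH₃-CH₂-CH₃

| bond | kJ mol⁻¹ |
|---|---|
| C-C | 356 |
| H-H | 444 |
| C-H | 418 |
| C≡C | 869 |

ΔH ≈ −271 kJ

Bonds broken (reactants):
  C≡C: 1 × 869 = 869
  C-C: 1 × 356 = 356
  C-H: 4 × 418 = 1672
  H-H: 2 × 444 = 888
  Σ(broken) = 3785 kJ
Bonds formed (products):
  C-C: 2 × 356 = 712
  C-H: 8 × 418 = 3344
  Σ(formed) = 4056 kJ
ΔH = Σ(broken) − Σ(formed) = 3785 − 4056 = −271 kJ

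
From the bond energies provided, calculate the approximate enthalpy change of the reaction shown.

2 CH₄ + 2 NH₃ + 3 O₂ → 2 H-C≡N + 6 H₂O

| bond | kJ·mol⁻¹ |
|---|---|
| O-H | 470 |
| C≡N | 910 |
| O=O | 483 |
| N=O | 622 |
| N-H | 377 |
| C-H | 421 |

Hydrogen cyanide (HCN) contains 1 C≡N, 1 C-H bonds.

Bonds broken (reactants):
  C-H: 8 × 421 = 3368
  N-H: 6 × 377 = 2262
  O=O: 3 × 483 = 1449
  Σ(broken) = 7079 kJ
Bonds formed (products):
  C≡N: 2 × 910 = 1820
  C-H: 2 × 421 = 842
  O-H: 12 × 470 = 5640
  Σ(formed) = 8302 kJ
ΔH = Σ(broken) − Σ(formed) = 7079 − 8302 = −1223 kJ

ΔH ≈ −1223 kJ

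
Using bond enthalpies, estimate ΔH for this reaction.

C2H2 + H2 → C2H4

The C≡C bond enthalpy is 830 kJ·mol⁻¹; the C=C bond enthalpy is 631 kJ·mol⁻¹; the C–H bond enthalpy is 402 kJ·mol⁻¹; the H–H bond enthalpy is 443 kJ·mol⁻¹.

ΔH ≈ −162 kJ

Bonds broken (reactants):
  C≡C: 1 × 830 = 830
  C–H: 2 × 402 = 804
  H–H: 1 × 443 = 443
  Σ(broken) = 2077 kJ
Bonds formed (products):
  C–H: 4 × 402 = 1608
  C=C: 1 × 631 = 631
  Σ(formed) = 2239 kJ
ΔH = Σ(broken) − Σ(formed) = 2077 − 2239 = −162 kJ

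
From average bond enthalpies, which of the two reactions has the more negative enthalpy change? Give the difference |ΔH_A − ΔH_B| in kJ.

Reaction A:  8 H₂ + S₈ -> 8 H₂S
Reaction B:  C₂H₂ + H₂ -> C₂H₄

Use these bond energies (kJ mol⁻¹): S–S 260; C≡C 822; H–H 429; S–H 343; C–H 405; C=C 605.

Reaction B, by 188 kJ

Reaction A:
  Bonds broken (reactants):
    H–H: 8 × 429 = 3432
    S–S: 8 × 260 = 2080
    Σ(broken) = 5512 kJ
  Bonds formed (products):
    S–H: 16 × 343 = 5488
    Σ(formed) = 5488 kJ
  ΔH_A = 5512 − 5488 = +24 kJ
Reaction B:
  Bonds broken (reactants):
    C≡C: 1 × 822 = 822
    C–H: 2 × 405 = 810
    H–H: 1 × 429 = 429
    Σ(broken) = 2061 kJ
  Bonds formed (products):
    C–H: 4 × 405 = 1620
    C=C: 1 × 605 = 605
    Σ(formed) = 2225 kJ
  ΔH_B = 2061 − 2225 = −164 kJ
ΔH_A − ΔH_B = +188 kJ, so reaction B has the more negative ΔH; |ΔH_A − ΔH_B| = 188 kJ.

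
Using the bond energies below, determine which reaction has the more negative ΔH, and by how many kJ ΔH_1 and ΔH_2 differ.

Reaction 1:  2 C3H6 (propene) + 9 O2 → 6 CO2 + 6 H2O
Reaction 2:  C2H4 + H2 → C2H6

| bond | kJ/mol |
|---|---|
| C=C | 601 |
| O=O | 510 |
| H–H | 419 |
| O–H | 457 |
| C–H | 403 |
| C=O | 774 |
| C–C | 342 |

Reaction 1:
  Bonds broken (reactants):
    C–C: 2 × 342 = 684
    C–H: 12 × 403 = 4836
    C=C: 2 × 601 = 1202
    O=O: 9 × 510 = 4590
    Σ(broken) = 11312 kJ
  Bonds formed (products):
    C=O: 12 × 774 = 9288
    O–H: 12 × 457 = 5484
    Σ(formed) = 14772 kJ
  ΔH_1 = 11312 − 14772 = −3460 kJ
Reaction 2:
  Bonds broken (reactants):
    C–H: 4 × 403 = 1612
    C=C: 1 × 601 = 601
    H–H: 1 × 419 = 419
    Σ(broken) = 2632 kJ
  Bonds formed (products):
    C–C: 1 × 342 = 342
    C–H: 6 × 403 = 2418
    Σ(formed) = 2760 kJ
  ΔH_2 = 2632 − 2760 = −128 kJ
ΔH_1 − ΔH_2 = −3332 kJ, so reaction 1 has the more negative ΔH; |ΔH_1 − ΔH_2| = 3332 kJ.

Reaction 1, by 3332 kJ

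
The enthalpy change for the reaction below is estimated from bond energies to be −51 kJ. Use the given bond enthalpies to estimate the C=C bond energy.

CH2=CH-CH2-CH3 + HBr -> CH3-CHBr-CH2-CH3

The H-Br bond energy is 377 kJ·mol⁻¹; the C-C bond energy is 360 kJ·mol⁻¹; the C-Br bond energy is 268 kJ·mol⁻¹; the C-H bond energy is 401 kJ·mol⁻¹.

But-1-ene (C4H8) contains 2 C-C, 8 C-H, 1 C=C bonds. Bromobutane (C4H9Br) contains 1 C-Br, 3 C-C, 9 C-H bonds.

Let D be the C=C bond energy.
Σ(broken) = 2×360 + 8×401 + 1×D + 1×377 = 4305 + D
Σ(formed) = 1×268 + 3×360 + 9×401 = 4957
ΔH = Σ(broken) − Σ(formed) = (4305 + D) − (4957) = −652 + D
Setting this equal to −51 kJ gives D = 601 kJ/mol.

D(C=C) ≈ 601 kJ/mol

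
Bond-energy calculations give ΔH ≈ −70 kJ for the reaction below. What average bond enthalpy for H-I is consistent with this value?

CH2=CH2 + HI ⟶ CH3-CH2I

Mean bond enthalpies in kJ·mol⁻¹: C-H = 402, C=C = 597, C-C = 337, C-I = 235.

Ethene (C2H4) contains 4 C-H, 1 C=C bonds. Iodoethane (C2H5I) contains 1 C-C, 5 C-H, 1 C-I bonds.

Let D be the H-I bond energy.
Σ(broken) = 4×402 + 1×597 + 1×D = 2205 + D
Σ(formed) = 1×337 + 5×402 + 1×235 = 2582
ΔH = Σ(broken) − Σ(formed) = (2205 + D) − (2582) = −377 + D
Setting this equal to −70 kJ gives D = 307 kJ/mol.

D(H-I) ≈ 307 kJ/mol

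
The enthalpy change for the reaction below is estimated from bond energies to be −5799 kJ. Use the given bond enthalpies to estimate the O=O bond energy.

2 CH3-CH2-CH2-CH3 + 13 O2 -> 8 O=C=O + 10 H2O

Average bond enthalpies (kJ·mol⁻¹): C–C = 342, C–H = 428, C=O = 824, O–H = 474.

Let D be the O=O bond energy.
Σ(broken) = 6×342 + 20×428 + 13×D = 10612 + 13D
Σ(formed) = 16×824 + 20×474 = 22664
ΔH = Σ(broken) − Σ(formed) = (10612 + 13D) − (22664) = −12052 + 13D
Setting this equal to −5799 kJ gives 13D = 6253, so D = 481 kJ/mol.

D(O=O) ≈ 481 kJ/mol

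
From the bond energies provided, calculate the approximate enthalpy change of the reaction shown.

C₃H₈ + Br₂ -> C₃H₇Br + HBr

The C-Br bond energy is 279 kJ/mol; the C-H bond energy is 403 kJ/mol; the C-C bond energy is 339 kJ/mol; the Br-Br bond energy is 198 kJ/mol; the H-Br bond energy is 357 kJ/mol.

ΔH ≈ −35 kJ

Bonds broken (reactants):
  Br-Br: 1 × 198 = 198
  C-C: 2 × 339 = 678
  C-H: 8 × 403 = 3224
  Σ(broken) = 4100 kJ
Bonds formed (products):
  C-Br: 1 × 279 = 279
  C-C: 2 × 339 = 678
  C-H: 7 × 403 = 2821
  H-Br: 1 × 357 = 357
  Σ(formed) = 4135 kJ
ΔH = Σ(broken) − Σ(formed) = 4100 − 4135 = −35 kJ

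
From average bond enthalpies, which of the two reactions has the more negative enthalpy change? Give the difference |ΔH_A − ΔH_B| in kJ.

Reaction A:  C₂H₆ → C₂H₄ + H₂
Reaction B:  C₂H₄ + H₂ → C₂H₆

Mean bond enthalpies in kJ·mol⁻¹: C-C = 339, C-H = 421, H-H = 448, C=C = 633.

Reaction A:
  Bonds broken (reactants):
    C-C: 1 × 339 = 339
    C-H: 6 × 421 = 2526
    Σ(broken) = 2865 kJ
  Bonds formed (products):
    C-H: 4 × 421 = 1684
    C=C: 1 × 633 = 633
    H-H: 1 × 448 = 448
    Σ(formed) = 2765 kJ
  ΔH_A = 2865 − 2765 = +100 kJ
Reaction B:
  Bonds broken (reactants):
    C-H: 4 × 421 = 1684
    C=C: 1 × 633 = 633
    H-H: 1 × 448 = 448
    Σ(broken) = 2765 kJ
  Bonds formed (products):
    C-C: 1 × 339 = 339
    C-H: 6 × 421 = 2526
    Σ(formed) = 2865 kJ
  ΔH_B = 2765 − 2865 = −100 kJ
ΔH_A − ΔH_B = +200 kJ, so reaction B has the more negative ΔH; |ΔH_A − ΔH_B| = 200 kJ.

Reaction B, by 200 kJ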